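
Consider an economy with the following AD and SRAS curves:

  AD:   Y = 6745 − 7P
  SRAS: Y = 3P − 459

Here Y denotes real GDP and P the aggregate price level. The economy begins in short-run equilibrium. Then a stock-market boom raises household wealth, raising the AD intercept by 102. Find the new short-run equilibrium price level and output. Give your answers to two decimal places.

This is a positive demand shock: AD shifts right.
New AD: Y = 6847 − 7P.
Set AD = SRAS: 6847 − 7P = 3P − 459, so 7306 = 10P and P = 730.60.
Substituting into AD, Y = 1732.80.

P = 730.60, Y = 1732.80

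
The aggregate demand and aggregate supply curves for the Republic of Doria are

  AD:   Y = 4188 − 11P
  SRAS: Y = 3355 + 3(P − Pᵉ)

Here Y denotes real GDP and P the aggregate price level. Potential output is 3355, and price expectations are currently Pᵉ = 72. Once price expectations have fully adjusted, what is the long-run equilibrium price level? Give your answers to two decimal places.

Short run: with Pᵉ = 72, SRAS is Y = 3139 + 3P. Setting AD = SRAS gives 1049 = 14P, so P = 74.93 and Y = 4188 − 11P = 3363.79.
Output 3363.79 is above potential 3355, so over time expected prices rise and SRAS shifts left until Y returns to 3355.
Long run: Y = 3355 on the AD curve gives 3355 = 4188 − 11P, so P = 75.73.

Long-run P = 75.73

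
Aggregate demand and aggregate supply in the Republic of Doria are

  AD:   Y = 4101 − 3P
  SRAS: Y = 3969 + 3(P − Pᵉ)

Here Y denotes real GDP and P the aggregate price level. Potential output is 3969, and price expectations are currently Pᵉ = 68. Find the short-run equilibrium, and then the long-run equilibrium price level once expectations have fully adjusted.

Short run: P = 56, Y = 3933. Long run: P = 44.

Short run: with Pᵉ = 68, SRAS is Y = 3765 + 3P. Setting AD = SRAS gives 336 = 6P, so P = 56 and Y = 4101 − 3·56 = 3933.
Output 3933 is below potential 3969, so over time expected prices fall and SRAS shifts right until Y returns to 3969.
Long run: Y = 3969 on the AD curve gives 3969 = 4101 − 3P, so P = 44.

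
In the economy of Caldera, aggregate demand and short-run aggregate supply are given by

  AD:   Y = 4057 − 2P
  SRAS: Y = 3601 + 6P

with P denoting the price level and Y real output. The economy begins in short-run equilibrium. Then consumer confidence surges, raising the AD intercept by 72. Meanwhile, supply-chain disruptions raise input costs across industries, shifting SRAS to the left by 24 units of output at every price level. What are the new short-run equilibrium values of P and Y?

P = 69, Y = 3991

After both shocks: AD is Y = 4129 − 2P and SRAS is Y = 3577 + 6P.
Setting them equal: 552 = 8P, so P = 69.
Y = 4129 − 2·69 = 3991.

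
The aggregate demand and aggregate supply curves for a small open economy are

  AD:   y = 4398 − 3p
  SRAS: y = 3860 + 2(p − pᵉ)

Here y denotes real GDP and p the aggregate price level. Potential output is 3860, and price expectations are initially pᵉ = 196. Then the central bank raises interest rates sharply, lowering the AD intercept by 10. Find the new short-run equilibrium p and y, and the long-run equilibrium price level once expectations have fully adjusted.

AD shifts left: new AD is y = 4388 − 3p. With pᵉ = 196, SRAS is y = 3468 + 2p.
Short run: 4388 − 3p = 3468 + 2p gives 920 = 5p, so p = 184 and y = 4388 − 3·184 = 3836.
y = 3836 is below potential 3860; expectations adjust and SRAS shifts right until y = 3860.
Long run: on the new AD curve, 3860 = 4388 − 3p gives p = 176.

Short run: p = 184, y = 3836. Long run: p = 176.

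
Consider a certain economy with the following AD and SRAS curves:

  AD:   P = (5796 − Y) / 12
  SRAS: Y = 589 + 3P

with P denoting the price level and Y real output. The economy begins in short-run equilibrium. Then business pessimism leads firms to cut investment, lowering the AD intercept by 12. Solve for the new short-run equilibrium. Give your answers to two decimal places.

P = 346.33, Y = 1628.00

This is a negative demand shock: AD shifts left.
New AD: Y = 5784 − 12P.
Set AD = SRAS: 5784 − 12P = 589 + 3P, so 5195 = 15P and P = 346.33.
Substituting into AD, Y = 1628.00.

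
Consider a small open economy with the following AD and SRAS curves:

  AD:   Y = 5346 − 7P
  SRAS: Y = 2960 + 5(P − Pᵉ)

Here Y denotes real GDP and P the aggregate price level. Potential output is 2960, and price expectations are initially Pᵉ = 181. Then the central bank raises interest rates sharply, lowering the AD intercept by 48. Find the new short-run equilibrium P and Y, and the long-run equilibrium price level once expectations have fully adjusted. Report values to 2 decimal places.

Short run: P = 270.25, Y = 3406.25. Long run: P = 334.00.

AD shifts left: new AD is Y = 5298 − 7P. With Pᵉ = 181, SRAS is Y = 2055 + 5P.
Short run: 5298 − 7P = 2055 + 5P gives 3243 = 12P, so P = 270.25 and Y = 5298 − 7P = 3406.25.
Y = 3406.25 is above potential 2960; expectations adjust and SRAS shifts left until Y = 2960.
Long run: on the new AD curve, 2960 = 5298 − 7P gives P = 334.00.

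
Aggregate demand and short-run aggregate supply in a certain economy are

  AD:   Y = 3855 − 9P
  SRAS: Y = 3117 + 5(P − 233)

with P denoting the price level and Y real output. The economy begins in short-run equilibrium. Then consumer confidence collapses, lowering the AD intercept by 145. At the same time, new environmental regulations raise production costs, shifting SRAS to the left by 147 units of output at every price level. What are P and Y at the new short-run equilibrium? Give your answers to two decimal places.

After both shocks: AD is Y = 3710 − 9P and SRAS is Y = 1805 + 5P.
Setting them equal: 1905 = 14P, so P = 136.07.
Substituting into AD, Y = 2485.36.

P = 136.07, Y = 2485.36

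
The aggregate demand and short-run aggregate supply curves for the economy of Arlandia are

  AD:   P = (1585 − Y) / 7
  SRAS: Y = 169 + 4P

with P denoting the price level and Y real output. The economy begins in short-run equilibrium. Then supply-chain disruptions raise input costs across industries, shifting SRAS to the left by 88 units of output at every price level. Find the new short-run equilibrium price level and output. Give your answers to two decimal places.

P = 136.73, Y = 627.91

This is a negative supply shock: SRAS shifts left.
New SRAS: Y = 81 + 4P.
Set AD = SRAS: 1585 − 7P = 81 + 4P, so 1504 = 11P and P = 136.73.
Substituting into AD, Y = 627.91.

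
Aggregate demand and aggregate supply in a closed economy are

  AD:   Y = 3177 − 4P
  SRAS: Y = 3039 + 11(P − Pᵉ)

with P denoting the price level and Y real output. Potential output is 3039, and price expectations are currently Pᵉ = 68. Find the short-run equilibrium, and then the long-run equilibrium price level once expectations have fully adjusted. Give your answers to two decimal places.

Short run: with Pᵉ = 68, SRAS is Y = 2291 + 11P. Setting AD = SRAS gives 886 = 15P, so P = 59.07 and Y = 3177 − 4P = 2940.73.
Output 2940.73 is below potential 3039, so over time expected prices fall and SRAS shifts right until Y returns to 3039.
Long run: Y = 3039 on the AD curve gives 3039 = 3177 − 4P, so P = 34.50.

Short run: P = 59.07, Y = 2940.73. Long run: P = 34.50.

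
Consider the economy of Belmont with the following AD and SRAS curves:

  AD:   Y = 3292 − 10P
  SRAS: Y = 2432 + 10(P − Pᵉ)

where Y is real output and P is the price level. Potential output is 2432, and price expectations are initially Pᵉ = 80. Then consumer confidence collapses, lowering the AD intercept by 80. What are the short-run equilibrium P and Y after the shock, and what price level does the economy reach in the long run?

Short run: P = 79, Y = 2422. Long run: P = 78.

AD shifts left: new AD is Y = 3212 − 10P. With Pᵉ = 80, SRAS is Y = 1632 + 10P.
Short run: 3212 − 10P = 1632 + 10P gives 1580 = 20P, so P = 79 and Y = 3212 − 10·79 = 2422.
Y = 2422 is below potential 2432; expectations adjust and SRAS shifts right until Y = 2432.
Long run: on the new AD curve, 2432 = 3212 − 10P gives P = 78.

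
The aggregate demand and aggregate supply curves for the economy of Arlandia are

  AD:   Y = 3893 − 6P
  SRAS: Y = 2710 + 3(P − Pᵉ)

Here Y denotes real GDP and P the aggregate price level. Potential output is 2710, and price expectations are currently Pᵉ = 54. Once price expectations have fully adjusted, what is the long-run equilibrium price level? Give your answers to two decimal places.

Long-run P = 197.17

Short run: with Pᵉ = 54, SRAS is Y = 2548 + 3P. Setting AD = SRAS gives 1345 = 9P, so P = 149.44 and Y = 3893 − 6P = 2996.33.
Output 2996.33 is above potential 2710, so over time expected prices rise and SRAS shifts left until Y returns to 2710.
Long run: Y = 2710 on the AD curve gives 2710 = 3893 − 6P, so P = 197.17.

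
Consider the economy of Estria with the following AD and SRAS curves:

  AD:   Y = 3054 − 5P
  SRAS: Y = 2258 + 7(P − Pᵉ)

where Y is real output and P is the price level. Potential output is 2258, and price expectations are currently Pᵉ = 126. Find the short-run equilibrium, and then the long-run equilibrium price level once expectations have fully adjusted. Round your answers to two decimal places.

Short run: P = 139.83, Y = 2354.83. Long run: P = 159.20.

Short run: with Pᵉ = 126, SRAS is Y = 1376 + 7P. Setting AD = SRAS gives 1678 = 12P, so P = 139.83 and Y = 3054 − 5P = 2354.83.
Output 2354.83 is above potential 2258, so over time expected prices rise and SRAS shifts left until Y returns to 2258.
Long run: Y = 2258 on the AD curve gives 2258 = 3054 − 5P, so P = 159.20.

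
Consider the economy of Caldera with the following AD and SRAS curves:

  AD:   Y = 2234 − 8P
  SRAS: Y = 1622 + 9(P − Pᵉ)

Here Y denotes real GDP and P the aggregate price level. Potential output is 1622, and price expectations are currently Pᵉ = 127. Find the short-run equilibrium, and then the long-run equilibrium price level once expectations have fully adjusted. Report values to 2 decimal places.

Short run: P = 103.24, Y = 1408.12. Long run: P = 76.50.

Short run: with Pᵉ = 127, SRAS is Y = 479 + 9P. Setting AD = SRAS gives 1755 = 17P, so P = 103.24 and Y = 2234 − 8P = 1408.12.
Output 1408.12 is below potential 1622, so over time expected prices fall and SRAS shifts right until Y returns to 1622.
Long run: Y = 1622 on the AD curve gives 1622 = 2234 − 8P, so P = 76.50.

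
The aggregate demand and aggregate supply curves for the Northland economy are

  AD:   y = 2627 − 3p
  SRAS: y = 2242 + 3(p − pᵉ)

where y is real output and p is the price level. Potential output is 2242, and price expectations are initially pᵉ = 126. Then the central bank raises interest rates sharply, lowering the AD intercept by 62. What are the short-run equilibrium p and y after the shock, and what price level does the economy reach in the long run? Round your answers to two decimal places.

AD shifts left: new AD is y = 2565 − 3p. With pᵉ = 126, SRAS is y = 1864 + 3p.
Short run: 2565 − 3p = 1864 + 3p gives 701 = 6p, so p = 116.83 and y = 2565 − 3p = 2214.50.
y = 2214.50 is below potential 2242; expectations adjust and SRAS shifts right until y = 2242.
Long run: on the new AD curve, 2242 = 2565 − 3p gives p = 107.67.

Short run: p = 116.83, y = 2214.50. Long run: p = 107.67.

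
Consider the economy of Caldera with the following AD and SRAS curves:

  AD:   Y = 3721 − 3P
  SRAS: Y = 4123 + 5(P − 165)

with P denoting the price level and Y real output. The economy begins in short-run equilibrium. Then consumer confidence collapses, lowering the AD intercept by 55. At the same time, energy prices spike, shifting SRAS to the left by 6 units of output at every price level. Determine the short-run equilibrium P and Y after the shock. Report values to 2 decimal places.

P = 46.75, Y = 3525.75

After both shocks: AD is Y = 3666 − 3P and SRAS is Y = 3292 + 5P.
Setting them equal: 374 = 8P, so P = 46.75.
Substituting into AD, Y = 3525.75.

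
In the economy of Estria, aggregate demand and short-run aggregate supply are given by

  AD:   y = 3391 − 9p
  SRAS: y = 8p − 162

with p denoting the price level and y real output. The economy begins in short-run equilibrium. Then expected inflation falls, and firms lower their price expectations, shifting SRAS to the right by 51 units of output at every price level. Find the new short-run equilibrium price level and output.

This is a positive supply shock: SRAS shifts right.
New SRAS: y = 8p − 111.
Set AD = SRAS: 3391 − 9p = 8p − 111, so 3502 = 17p and p = 206.
y = 3391 − 9·206 = 1537.

p = 206, y = 1537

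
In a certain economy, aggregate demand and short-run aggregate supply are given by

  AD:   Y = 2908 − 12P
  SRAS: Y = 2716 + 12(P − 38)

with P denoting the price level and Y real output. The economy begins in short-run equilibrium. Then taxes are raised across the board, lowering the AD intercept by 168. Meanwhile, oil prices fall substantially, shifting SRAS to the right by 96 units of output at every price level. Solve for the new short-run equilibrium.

After both shocks: AD is Y = 2740 − 12P and SRAS is Y = 2356 + 12P.
Setting them equal: 384 = 24P, so P = 16.
Y = 2740 − 12·16 = 2548.

P = 16, Y = 2548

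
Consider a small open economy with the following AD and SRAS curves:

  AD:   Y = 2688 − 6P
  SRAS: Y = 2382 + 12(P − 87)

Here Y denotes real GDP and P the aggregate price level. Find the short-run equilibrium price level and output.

P = 75, Y = 2238

Write SRAS as Y = 2382 + 12P − 1044 = 1338 + 12P.
Set AD = SRAS: 2688 − 6P = 1338 + 12P, so 1350 = 18P and P = 75.
Then Y = 2688 − 6·75 = 2238.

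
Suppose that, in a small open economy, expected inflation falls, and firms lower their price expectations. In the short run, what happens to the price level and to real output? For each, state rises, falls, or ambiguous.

This is a favourable supply shock: SRAS shifts right.
Moving along the downward-sloping AD curve, P falls and Y rises.

Price level: falls; output: rises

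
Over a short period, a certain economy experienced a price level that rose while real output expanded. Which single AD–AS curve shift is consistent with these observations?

P rose and Y rose. An AD shift moves P and Y in the same direction; an SRAS shift moves them in opposite directions.
Here P and Y moved in the same direction, so the AD curve shifted.
Since Y rose, AD shifted right.

AD shifted right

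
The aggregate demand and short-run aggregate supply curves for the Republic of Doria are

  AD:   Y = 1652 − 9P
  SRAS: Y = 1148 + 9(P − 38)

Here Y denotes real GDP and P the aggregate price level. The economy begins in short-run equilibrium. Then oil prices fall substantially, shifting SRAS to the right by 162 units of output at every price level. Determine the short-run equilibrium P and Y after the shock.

This is a positive supply shock: SRAS shifts right.
New SRAS: Y = 968 + 9P.
Set AD = SRAS: 1652 − 9P = 968 + 9P, so 684 = 18P and P = 38.
Y = 1652 − 9·38 = 1310.

P = 38, Y = 1310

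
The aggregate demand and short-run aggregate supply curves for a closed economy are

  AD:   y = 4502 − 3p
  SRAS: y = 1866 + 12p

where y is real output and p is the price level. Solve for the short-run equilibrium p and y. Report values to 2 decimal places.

p = 175.73, y = 3974.80

Set AD = SRAS: 4502 − 3p = 1866 + 12p, so 2636 = 15p and p = 175.73.
Substituting into AD, y = 4502 − 3p = 3974.80.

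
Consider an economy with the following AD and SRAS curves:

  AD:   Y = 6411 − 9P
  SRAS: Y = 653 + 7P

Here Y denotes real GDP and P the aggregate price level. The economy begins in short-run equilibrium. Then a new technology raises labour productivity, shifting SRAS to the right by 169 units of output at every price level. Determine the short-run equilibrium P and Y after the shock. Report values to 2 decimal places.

P = 349.31, Y = 3267.19

This is a positive supply shock: SRAS shifts right.
New SRAS: Y = 822 + 7P.
Set AD = SRAS: 6411 − 9P = 822 + 7P, so 5589 = 16P and P = 349.31.
Substituting into AD, Y = 3267.19.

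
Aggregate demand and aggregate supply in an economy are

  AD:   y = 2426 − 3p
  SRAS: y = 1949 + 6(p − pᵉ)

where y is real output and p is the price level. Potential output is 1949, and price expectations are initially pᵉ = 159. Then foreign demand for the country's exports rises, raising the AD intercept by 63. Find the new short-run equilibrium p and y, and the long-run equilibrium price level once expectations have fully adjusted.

Short run: p = 166, y = 1991. Long run: p = 180.

AD shifts right: new AD is y = 2489 − 3p. With pᵉ = 159, SRAS is y = 995 + 6p.
Short run: 2489 − 3p = 995 + 6p gives 1494 = 9p, so p = 166 and y = 2489 − 3·166 = 1991.
y = 1991 is above potential 1949; expectations adjust and SRAS shifts left until y = 1949.
Long run: on the new AD curve, 1949 = 2489 − 3p gives p = 180.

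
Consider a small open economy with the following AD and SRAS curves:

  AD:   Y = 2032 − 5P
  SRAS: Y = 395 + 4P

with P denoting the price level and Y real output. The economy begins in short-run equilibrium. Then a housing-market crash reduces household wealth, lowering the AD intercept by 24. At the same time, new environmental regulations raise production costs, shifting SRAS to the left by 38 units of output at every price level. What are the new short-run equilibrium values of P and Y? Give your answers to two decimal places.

P = 183.44, Y = 1090.78

After both shocks: AD is Y = 2008 − 5P and SRAS is Y = 357 + 4P.
Setting them equal: 1651 = 9P, so P = 183.44.
Substituting into AD, Y = 1090.78.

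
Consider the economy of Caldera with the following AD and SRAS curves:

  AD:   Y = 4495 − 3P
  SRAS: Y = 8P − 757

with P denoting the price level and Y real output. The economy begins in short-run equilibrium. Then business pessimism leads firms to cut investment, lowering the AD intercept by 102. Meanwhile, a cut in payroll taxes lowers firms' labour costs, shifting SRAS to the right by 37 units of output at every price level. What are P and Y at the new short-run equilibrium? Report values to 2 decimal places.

After both shocks: AD is Y = 4393 − 3P and SRAS is Y = 8P − 720.
Setting them equal: 5113 = 11P, so P = 464.82.
Substituting into AD, Y = 2998.55.

P = 464.82, Y = 2998.55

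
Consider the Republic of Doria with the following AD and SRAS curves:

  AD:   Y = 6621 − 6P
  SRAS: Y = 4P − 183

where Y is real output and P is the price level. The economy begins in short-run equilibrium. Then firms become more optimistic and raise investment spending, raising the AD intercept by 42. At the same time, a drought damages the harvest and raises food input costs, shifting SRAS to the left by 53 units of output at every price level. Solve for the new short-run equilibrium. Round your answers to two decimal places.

After both shocks: AD is Y = 6663 − 6P and SRAS is Y = 4P − 236.
Setting them equal: 6899 = 10P, so P = 689.90.
Substituting into AD, Y = 2523.60.

P = 689.90, Y = 2523.60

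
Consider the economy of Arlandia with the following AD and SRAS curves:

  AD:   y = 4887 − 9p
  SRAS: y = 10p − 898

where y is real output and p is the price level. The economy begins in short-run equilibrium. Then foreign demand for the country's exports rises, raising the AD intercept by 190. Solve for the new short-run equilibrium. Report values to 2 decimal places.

p = 314.47, y = 2246.74

This is a positive demand shock: AD shifts right.
New AD: y = 5077 − 9p.
Set AD = SRAS: 5077 − 9p = 10p − 898, so 5975 = 19p and p = 314.47.
Substituting into AD, y = 2246.74.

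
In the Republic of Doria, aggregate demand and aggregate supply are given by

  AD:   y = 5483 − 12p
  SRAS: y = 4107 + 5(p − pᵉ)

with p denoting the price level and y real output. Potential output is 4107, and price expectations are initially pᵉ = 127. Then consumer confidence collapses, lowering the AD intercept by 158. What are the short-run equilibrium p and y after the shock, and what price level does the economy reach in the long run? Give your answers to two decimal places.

AD shifts left: new AD is y = 5325 − 12p. With pᵉ = 127, SRAS is y = 3472 + 5p.
Short run: 5325 − 12p = 3472 + 5p gives 1853 = 17p, so p = 109.00 and y = 5325 − 12p = 4017.00.
y = 4017.00 is below potential 4107; expectations adjust and SRAS shifts right until y = 4107.
Long run: on the new AD curve, 4107 = 5325 − 12p gives p = 101.50.

Short run: p = 109.00, y = 4017.00. Long run: p = 101.50.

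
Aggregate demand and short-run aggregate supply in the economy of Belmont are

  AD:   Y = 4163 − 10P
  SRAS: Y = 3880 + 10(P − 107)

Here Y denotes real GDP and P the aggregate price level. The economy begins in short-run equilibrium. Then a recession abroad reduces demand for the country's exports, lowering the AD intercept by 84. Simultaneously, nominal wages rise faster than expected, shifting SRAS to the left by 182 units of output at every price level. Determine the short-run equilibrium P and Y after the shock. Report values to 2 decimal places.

P = 72.55, Y = 3353.50

After both shocks: AD is Y = 4079 − 10P and SRAS is Y = 2628 + 10P.
Setting them equal: 1451 = 20P, so P = 72.55.
Substituting into AD, Y = 3353.50.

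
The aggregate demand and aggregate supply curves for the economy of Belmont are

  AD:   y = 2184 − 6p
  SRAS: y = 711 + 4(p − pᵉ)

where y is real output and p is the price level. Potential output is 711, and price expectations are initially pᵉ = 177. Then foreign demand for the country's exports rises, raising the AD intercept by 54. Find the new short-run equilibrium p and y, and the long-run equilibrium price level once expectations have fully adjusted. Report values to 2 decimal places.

Short run: p = 223.50, y = 897.00. Long run: p = 254.50.

AD shifts right: new AD is y = 2238 − 6p. With pᵉ = 177, SRAS is y = 3 + 4p.
Short run: 2238 − 6p = 3 + 4p gives 2235 = 10p, so p = 223.50 and y = 2238 − 6p = 897.00.
y = 897.00 is above potential 711; expectations adjust and SRAS shifts left until y = 711.
Long run: on the new AD curve, 711 = 2238 − 6p gives p = 254.50.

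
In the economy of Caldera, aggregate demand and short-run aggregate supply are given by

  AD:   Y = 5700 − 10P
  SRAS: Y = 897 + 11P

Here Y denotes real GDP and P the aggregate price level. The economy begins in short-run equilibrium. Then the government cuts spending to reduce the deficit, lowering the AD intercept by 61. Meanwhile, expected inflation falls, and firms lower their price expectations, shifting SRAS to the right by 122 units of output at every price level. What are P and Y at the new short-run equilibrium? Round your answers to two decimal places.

P = 220.00, Y = 3439.00

After both shocks: AD is Y = 5639 − 10P and SRAS is Y = 1019 + 11P.
Setting them equal: 4620 = 21P, so P = 220.00.
Substituting into AD, Y = 3439.00.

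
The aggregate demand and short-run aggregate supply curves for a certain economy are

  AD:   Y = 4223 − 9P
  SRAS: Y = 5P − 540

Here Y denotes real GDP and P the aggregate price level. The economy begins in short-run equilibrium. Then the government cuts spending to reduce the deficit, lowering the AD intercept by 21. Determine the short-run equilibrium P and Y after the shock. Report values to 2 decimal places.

P = 338.71, Y = 1153.57

This is a negative demand shock: AD shifts left.
New AD: Y = 4202 − 9P.
Set AD = SRAS: 4202 − 9P = 5P − 540, so 4742 = 14P and P = 338.71.
Substituting into AD, Y = 1153.57.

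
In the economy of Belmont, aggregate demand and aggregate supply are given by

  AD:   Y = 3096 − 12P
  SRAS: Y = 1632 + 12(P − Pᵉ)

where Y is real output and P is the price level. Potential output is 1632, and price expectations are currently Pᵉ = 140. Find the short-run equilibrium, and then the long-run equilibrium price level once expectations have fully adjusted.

Short run: with Pᵉ = 140, SRAS is Y = 12P − 48. Setting AD = SRAS gives 3144 = 24P, so P = 131 and Y = 3096 − 12·131 = 1524.
Output 1524 is below potential 1632, so over time expected prices fall and SRAS shifts right until Y returns to 1632.
Long run: Y = 1632 on the AD curve gives 1632 = 3096 − 12P, so P = 122.

Short run: P = 131, Y = 1524. Long run: P = 122.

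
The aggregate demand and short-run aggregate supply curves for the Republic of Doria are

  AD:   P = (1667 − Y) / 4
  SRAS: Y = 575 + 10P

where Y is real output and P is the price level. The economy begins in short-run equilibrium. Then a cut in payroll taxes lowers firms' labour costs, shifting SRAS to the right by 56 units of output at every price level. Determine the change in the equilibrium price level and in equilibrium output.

ΔP = -4, ΔY = +16

This is a positive supply shock: SRAS shifts right.
New SRAS: Y = 631 + 10P.
Set AD = SRAS: 1667 − 4P = 631 + 10P, so 1036 = 14P and P = 74.
Y = 1667 − 4·74 = 1371.
Initially P = 78, Y = 1355, so ΔP = -4 and ΔY = +16.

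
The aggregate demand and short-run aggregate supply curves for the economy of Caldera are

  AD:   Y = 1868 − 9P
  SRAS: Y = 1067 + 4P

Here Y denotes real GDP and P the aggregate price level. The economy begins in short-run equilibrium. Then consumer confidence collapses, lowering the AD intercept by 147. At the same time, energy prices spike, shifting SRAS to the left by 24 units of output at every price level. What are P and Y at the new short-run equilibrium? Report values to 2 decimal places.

P = 52.15, Y = 1251.62

After both shocks: AD is Y = 1721 − 9P and SRAS is Y = 1043 + 4P.
Setting them equal: 678 = 13P, so P = 52.15.
Substituting into AD, Y = 1251.62.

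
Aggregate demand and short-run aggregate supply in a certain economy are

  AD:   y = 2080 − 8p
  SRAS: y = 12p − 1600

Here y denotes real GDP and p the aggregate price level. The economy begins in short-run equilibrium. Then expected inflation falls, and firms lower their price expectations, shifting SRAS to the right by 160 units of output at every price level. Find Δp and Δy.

This is a positive supply shock: SRAS shifts right.
New SRAS: y = 12p − 1440.
Set AD = SRAS: 2080 − 8p = 12p − 1440, so 3520 = 20p and p = 176.
y = 2080 − 8·176 = 672.
Initially p = 184, y = 608, so Δp = -8 and Δy = +64.

Δp = -8, Δy = +64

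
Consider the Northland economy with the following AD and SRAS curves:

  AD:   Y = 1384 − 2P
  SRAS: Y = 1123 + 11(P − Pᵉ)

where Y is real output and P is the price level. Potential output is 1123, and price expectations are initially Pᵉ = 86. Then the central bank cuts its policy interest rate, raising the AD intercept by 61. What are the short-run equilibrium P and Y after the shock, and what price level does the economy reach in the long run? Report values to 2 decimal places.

Short run: P = 97.54, Y = 1249.92. Long run: P = 161.00.

AD shifts right: new AD is Y = 1445 − 2P. With Pᵉ = 86, SRAS is Y = 177 + 11P.
Short run: 1445 − 2P = 177 + 11P gives 1268 = 13P, so P = 97.54 and Y = 1445 − 2P = 1249.92.
Y = 1249.92 is above potential 1123; expectations adjust and SRAS shifts left until Y = 1123.
Long run: on the new AD curve, 1123 = 1445 − 2P gives P = 161.00.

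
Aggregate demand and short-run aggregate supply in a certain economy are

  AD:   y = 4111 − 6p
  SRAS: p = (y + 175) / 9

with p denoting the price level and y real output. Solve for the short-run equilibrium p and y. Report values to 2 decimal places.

p = 285.73, y = 2396.60

Rearrange SRAS to y = 9p − 175.
Set AD = SRAS: 4111 − 6p = 9p − 175, so 4286 = 15p and p = 285.73.
Substituting into AD, y = 4111 − 6p = 2396.60.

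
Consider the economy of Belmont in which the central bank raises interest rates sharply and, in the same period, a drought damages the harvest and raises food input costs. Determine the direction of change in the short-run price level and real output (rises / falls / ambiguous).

Price level: ambiguous; output: falls

The first event is a negative demand shock: AD shifts left, which by itself pushes P down and Y down.
The second is an adverse supply shock: SRAS shifts left, which by itself pushes P up and Y down.
The two shocks push P in opposite directions, so the effect on P is ambiguous. Both shocks push Y down, so Y falls.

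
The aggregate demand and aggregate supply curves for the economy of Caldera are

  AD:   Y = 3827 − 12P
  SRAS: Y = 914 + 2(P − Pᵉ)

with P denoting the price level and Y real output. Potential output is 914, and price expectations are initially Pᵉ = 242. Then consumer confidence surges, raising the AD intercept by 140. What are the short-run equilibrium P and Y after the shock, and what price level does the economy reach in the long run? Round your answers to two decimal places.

Short run: P = 252.64, Y = 935.29. Long run: P = 254.42.

AD shifts right: new AD is Y = 3967 − 12P. With Pᵉ = 242, SRAS is Y = 430 + 2P.
Short run: 3967 − 12P = 430 + 2P gives 3537 = 14P, so P = 252.64 and Y = 3967 − 12P = 935.29.
Y = 935.29 is above potential 914; expectations adjust and SRAS shifts left until Y = 914.
Long run: on the new AD curve, 914 = 3967 − 12P gives P = 254.42.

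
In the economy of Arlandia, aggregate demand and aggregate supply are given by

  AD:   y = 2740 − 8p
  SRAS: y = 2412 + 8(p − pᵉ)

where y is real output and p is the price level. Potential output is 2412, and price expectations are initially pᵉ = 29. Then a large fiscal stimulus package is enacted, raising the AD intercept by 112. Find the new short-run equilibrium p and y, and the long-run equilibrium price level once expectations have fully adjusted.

Short run: p = 42, y = 2516. Long run: p = 55.

AD shifts right: new AD is y = 2852 − 8p. With pᵉ = 29, SRAS is y = 2180 + 8p.
Short run: 2852 − 8p = 2180 + 8p gives 672 = 16p, so p = 42 and y = 2852 − 8·42 = 2516.
y = 2516 is above potential 2412; expectations adjust and SRAS shifts left until y = 2412.
Long run: on the new AD curve, 2412 = 2852 − 8p gives p = 55.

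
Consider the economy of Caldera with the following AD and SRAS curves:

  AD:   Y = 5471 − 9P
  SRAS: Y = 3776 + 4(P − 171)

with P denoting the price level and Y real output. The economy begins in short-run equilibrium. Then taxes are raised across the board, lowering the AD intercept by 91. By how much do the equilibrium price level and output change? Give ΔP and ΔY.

This is a negative demand shock: AD shifts left.
New AD: Y = 5380 − 9P.
SRAS can be written Y = 3092 + 4P.
Set AD = SRAS: 5380 − 9P = 3092 + 4P, so 2288 = 13P and P = 176.
Y = 5380 − 9·176 = 3796.
Initially P = 183, Y = 3824, so ΔP = -7 and ΔY = -28.

ΔP = -7, ΔY = -28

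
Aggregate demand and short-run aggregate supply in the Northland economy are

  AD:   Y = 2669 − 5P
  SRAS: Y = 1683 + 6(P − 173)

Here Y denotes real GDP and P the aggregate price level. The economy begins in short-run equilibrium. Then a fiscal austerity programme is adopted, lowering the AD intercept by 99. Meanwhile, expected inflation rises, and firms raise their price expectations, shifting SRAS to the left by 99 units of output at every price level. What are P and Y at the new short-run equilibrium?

After both shocks: AD is Y = 2570 − 5P and SRAS is Y = 546 + 6P.
Setting them equal: 2024 = 11P, so P = 184.
Y = 2570 − 5·184 = 1650.

P = 184, Y = 1650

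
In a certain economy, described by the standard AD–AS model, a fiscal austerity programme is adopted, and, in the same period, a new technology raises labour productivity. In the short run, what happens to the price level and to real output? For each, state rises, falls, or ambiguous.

The first event is a negative demand shock: AD shifts left, which by itself pushes P down and Y down.
The second is a favourable supply shock: SRAS shifts right, which by itself pushes P down and Y up.
Both shocks push P down, so P falls. The two shocks push Y in opposite directions, so the effect on Y is ambiguous.

Price level: falls; output: ambiguous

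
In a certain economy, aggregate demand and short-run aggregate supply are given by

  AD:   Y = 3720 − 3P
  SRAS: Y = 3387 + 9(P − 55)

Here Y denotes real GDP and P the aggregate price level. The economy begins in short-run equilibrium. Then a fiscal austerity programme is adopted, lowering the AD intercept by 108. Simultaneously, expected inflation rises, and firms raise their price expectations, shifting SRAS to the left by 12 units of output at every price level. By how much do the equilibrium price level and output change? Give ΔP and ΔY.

After both shocks: AD is Y = 3612 − 3P and SRAS is Y = 2880 + 9P.
Setting them equal: 732 = 12P, so P = 61.
Y = 3612 − 3·61 = 3429.
Initially P = 69, Y = 3513, so ΔP = -8 and ΔY = -84.

ΔP = -8, ΔY = -84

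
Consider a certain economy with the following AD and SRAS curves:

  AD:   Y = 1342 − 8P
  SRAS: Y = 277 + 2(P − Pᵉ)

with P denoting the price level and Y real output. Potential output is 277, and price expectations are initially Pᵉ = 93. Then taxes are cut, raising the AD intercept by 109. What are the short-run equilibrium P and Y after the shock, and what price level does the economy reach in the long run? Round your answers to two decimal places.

Short run: P = 136.00, Y = 363.00. Long run: P = 146.75.

AD shifts right: new AD is Y = 1451 − 8P. With Pᵉ = 93, SRAS is Y = 91 + 2P.
Short run: 1451 − 8P = 91 + 2P gives 1360 = 10P, so P = 136.00 and Y = 1451 − 8P = 363.00.
Y = 363.00 is above potential 277; expectations adjust and SRAS shifts left until Y = 277.
Long run: on the new AD curve, 277 = 1451 − 8P gives P = 146.75.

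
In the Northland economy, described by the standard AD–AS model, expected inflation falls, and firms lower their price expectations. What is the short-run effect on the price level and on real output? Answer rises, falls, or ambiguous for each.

Price level: falls; output: rises

This is a favourable supply shock: SRAS shifts right.
Moving along the downward-sloping AD curve, P falls and Y rises.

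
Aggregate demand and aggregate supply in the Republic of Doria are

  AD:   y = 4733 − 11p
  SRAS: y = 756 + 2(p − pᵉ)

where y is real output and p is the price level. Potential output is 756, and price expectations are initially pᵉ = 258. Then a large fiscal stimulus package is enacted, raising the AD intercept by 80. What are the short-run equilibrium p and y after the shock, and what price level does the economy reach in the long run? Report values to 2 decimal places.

AD shifts right: new AD is y = 4813 − 11p. With pᵉ = 258, SRAS is y = 240 + 2p.
Short run: 4813 − 11p = 240 + 2p gives 4573 = 13p, so p = 351.77 and y = 4813 − 11p = 943.54.
y = 943.54 is above potential 756; expectations adjust and SRAS shifts left until y = 756.
Long run: on the new AD curve, 756 = 4813 − 11p gives p = 368.82.

Short run: p = 351.77, y = 943.54. Long run: p = 368.82.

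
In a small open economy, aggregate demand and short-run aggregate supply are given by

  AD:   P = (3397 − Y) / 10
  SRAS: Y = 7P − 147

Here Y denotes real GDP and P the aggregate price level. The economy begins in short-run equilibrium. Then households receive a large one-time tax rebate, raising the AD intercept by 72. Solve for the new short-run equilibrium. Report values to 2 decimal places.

P = 212.71, Y = 1341.94

This is a positive demand shock: AD shifts right.
New AD: Y = 3469 − 10P.
Set AD = SRAS: 3469 − 10P = 7P − 147, so 3616 = 17P and P = 212.71.
Substituting into AD, Y = 1341.94.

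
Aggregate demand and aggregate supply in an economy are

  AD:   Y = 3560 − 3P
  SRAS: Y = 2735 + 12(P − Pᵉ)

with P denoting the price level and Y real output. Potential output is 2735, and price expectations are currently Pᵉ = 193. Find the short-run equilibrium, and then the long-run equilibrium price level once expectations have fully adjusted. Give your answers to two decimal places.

Short run: P = 209.40, Y = 2931.80. Long run: P = 275.00.

Short run: with Pᵉ = 193, SRAS is Y = 419 + 12P. Setting AD = SRAS gives 3141 = 15P, so P = 209.40 and Y = 3560 − 3P = 2931.80.
Output 2931.80 is above potential 2735, so over time expected prices rise and SRAS shifts left until Y returns to 2735.
Long run: Y = 2735 on the AD curve gives 2735 = 3560 − 3P, so P = 275.00.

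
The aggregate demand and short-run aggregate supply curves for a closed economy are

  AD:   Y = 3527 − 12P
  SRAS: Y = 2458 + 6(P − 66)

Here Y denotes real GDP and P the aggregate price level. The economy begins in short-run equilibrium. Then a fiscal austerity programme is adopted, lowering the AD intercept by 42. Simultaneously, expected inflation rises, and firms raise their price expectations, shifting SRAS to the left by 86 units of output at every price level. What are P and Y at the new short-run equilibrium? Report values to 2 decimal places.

After both shocks: AD is Y = 3485 − 12P and SRAS is Y = 1976 + 6P.
Setting them equal: 1509 = 18P, so P = 83.83.
Substituting into AD, Y = 2479.00.

P = 83.83, Y = 2479.00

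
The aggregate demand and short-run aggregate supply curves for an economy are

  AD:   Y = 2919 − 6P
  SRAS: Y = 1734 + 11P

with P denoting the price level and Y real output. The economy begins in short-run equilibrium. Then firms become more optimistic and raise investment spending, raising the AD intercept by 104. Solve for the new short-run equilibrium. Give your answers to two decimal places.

P = 75.82, Y = 2568.06

This is a positive demand shock: AD shifts right.
New AD: Y = 3023 − 6P.
Set AD = SRAS: 3023 − 6P = 1734 + 11P, so 1289 = 17P and P = 75.82.
Substituting into AD, Y = 2568.06.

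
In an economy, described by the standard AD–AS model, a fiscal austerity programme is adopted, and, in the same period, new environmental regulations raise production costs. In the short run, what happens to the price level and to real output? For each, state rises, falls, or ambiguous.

The first event is a negative demand shock: AD shifts left, which by itself pushes P down and Y down.
The second is an adverse supply shock: SRAS shifts left, which by itself pushes P up and Y down.
The two shocks push P in opposite directions, so the effect on P is ambiguous. Both shocks push Y down, so Y falls.

Price level: ambiguous; output: falls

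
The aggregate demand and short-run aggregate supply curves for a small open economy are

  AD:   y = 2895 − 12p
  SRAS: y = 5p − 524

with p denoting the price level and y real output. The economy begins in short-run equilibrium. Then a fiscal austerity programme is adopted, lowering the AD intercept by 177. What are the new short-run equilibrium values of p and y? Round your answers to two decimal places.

This is a negative demand shock: AD shifts left.
New AD: y = 2718 − 12p.
Set AD = SRAS: 2718 − 12p = 5p − 524, so 3242 = 17p and p = 190.71.
Substituting into AD, y = 429.53.

p = 190.71, y = 429.53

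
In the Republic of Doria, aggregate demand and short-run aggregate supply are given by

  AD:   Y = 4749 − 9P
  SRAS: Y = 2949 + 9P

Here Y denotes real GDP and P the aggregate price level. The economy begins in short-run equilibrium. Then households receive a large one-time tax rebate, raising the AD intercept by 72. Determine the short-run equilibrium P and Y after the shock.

P = 104, Y = 3885

This is a positive demand shock: AD shifts right.
New AD: Y = 4821 − 9P.
Set AD = SRAS: 4821 − 9P = 2949 + 9P, so 1872 = 18P and P = 104.
Y = 4821 − 9·104 = 3885.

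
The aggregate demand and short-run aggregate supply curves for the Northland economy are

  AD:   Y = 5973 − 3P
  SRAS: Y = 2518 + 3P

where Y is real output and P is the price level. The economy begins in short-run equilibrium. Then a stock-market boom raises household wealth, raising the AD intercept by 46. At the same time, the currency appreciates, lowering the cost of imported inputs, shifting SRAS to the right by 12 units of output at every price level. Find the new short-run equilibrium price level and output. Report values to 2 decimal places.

After both shocks: AD is Y = 6019 − 3P and SRAS is Y = 2530 + 3P.
Setting them equal: 3489 = 6P, so P = 581.50.
Substituting into AD, Y = 4274.50.

P = 581.50, Y = 4274.50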